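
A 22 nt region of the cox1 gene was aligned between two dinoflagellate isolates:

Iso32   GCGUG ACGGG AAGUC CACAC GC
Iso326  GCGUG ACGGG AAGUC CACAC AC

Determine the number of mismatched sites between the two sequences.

Differing sites — 21:G/A.
That gives 1 mismatch out of 22 aligned sites, so the Hamming distance is 1.

1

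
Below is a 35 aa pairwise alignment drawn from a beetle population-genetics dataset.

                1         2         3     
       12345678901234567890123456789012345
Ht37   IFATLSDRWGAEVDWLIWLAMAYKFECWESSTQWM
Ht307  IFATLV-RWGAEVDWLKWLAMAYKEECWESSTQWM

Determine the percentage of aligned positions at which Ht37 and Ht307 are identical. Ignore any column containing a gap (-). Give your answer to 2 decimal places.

Excluding the 1 gap column leaves 34 comparable sites.
Differing sites — 6:S/V; 17:I/K; 25:F/E.
31 of the 34 comparable sites match, so the percent identity is 31/34 × 100 = 91.18%.

91.18%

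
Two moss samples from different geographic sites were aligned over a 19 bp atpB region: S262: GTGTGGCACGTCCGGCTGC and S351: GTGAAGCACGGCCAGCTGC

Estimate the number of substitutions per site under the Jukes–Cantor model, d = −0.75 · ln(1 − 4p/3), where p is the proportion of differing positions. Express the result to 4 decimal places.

Differing sites — 4:T/A; 5:G/A; 11:T/G; 14:G/A.
p = 4/19 = 0.210526.
d = −0.75 · ln(1 − (4/3)·0.210526) = −0.75 · ln(0.719299) = −0.75 · (-0.329478) = 0.2471.

0.2471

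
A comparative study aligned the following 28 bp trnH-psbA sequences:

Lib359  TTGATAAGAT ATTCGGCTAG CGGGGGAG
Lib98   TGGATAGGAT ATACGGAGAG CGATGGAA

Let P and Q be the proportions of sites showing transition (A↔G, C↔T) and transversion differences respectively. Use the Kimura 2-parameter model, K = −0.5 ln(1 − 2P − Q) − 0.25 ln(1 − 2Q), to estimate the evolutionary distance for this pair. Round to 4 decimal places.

0.3600

Mismatches occur at site 2 (T→G, transversion), site 7 (A→G, transition), site 13 (T→A, transversion), site 17 (C→A, transversion), site 18 (T→G, transversion), site 23 (G→A, transition), site 24 (G→T, transversion), site 28 (G→A, transition).
Of the 8 differences, 3 transitions and 5 transversions over 28 sites: P = 3/28 = 0.107143, Q = 5/28 = 0.178571.
d = −0.5·ln(0.607143) − 0.25·ln(0.642858) = −0.5·(-0.498991) − 0.25·(-0.441831) = 0.3600.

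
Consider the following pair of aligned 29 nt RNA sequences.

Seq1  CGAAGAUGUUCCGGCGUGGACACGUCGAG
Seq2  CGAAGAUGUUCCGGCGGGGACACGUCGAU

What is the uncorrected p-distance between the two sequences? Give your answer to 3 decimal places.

Differing sites — 17:U/G; 29:G/U.
There are 2 differences over 29 sites, so p = 2/29 = 0.069.

0.069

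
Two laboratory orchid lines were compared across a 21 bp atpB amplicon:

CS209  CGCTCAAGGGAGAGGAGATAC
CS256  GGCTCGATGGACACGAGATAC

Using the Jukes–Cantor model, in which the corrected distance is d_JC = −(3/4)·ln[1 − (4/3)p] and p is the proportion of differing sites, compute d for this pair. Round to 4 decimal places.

Mismatches occur at site 1 (C/G), site 6 (A/G), site 8 (G/T), site 12 (G/C), site 14 (G/C).
p = 5/21 = 0.238095.
d = −0.75 · ln(1 − (4/3)·0.238095) = −0.75 · ln(0.682540) = −0.75 · (-0.381934) = 0.2865.

0.2865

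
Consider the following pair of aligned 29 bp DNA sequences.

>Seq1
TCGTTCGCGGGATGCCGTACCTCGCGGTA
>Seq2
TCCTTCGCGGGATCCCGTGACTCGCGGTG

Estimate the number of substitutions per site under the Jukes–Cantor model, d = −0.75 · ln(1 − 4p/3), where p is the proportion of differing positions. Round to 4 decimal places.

Differing sites — 3:G/C; 14:G/C; 19:A/G; 20:C/A; 29:A/G.
p = 5/29 = 0.172414.
d = −0.75 · ln(1 − (4/3)·0.172414) = −0.75 · ln(0.770115) = −0.75 · (-0.261215) = 0.1959.

0.1959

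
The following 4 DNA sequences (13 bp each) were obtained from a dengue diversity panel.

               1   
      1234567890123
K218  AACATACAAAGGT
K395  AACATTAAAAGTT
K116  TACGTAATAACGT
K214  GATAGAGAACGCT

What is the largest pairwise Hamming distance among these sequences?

Pairwise Hamming distances:
  K218 vs K395: 3
  K218 vs K116: 5
  K218 vs K214: 6
  K395 vs K116: 6
  K395 vs K214: 7
  K116 vs K214: 9
The largest is 9, between K116 and K214.

9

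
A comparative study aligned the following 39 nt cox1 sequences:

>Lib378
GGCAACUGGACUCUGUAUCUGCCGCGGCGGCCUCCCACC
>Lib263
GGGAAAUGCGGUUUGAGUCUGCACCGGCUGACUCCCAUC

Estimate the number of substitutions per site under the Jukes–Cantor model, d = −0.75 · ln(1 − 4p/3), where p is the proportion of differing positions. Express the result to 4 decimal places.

Differing sites — 3:C/G; 6:C/A; 9:G/C; 10:A/G; 11:C/G; 13:C/U; 16:U/A; 17:A/G; 23:C/A; 24:G/C; 29:G/U; 31:C/A; 38:C/U.
p = 13/39 = 0.333333.
d = −0.75 · ln(1 − (4/3)·0.333333) = −0.75 · ln(0.555556) = −0.75 · (-0.587786) = 0.4408.

0.4408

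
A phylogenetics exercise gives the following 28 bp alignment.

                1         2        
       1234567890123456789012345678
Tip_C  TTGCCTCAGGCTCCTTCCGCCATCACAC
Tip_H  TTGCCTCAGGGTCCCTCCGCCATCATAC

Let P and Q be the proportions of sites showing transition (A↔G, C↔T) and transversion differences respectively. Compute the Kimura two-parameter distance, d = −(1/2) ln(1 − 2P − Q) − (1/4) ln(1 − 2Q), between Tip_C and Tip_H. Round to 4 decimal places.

0.1169

Differing sites — 11:C/G (Tv); 15:T/C (Ti); 26:C/T (Ti).
Of the 3 differences, 2 transitions and 1 transversion over 28 sites: P = 2/28 = 0.071429, Q = 1/28 = 0.035714.
d = −0.5·ln(0.821428) − 0.25·ln(0.928572) = −0.5·(-0.196711) − 0.25·(-0.074107) = 0.1169.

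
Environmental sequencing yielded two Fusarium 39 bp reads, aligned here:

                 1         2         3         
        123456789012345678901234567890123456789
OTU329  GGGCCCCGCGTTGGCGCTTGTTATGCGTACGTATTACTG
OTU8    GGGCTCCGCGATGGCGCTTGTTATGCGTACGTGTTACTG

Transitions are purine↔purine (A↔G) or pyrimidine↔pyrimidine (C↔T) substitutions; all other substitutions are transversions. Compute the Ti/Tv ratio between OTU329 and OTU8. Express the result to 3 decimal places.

Mismatches occur at site 5 (C↔T, transition), site 11 (T↔A, transversion), site 33 (A↔G, transition).
Of the 3 differences, 2 transitions and 1 transversion, so Ti/Tv = 2/1 = 2.000.

2.000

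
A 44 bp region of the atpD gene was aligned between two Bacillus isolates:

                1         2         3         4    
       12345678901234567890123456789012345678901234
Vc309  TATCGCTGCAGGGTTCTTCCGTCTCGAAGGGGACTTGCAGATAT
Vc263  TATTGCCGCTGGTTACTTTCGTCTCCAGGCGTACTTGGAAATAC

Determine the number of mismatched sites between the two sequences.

The sequences differ at positions 4 (C/T), 7 (T/C), 10 (A/T), 13 (G/T), 15 (T/A), 19 (C/T), 26 (G/C), 28 (A/G), 30 (G/C), 32 (G/T), 38 (C/G), 40 (G/A), 44 (T/C).
That gives 13 mismatches out of 44 aligned sites, so the Hamming distance is 13.

13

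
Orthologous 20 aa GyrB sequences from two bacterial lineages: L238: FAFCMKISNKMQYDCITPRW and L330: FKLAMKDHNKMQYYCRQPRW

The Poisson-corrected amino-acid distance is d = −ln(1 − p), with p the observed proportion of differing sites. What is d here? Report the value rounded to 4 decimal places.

Differing sites — 2:A/K; 3:F/L; 4:C/A; 7:I/D; 8:S/H; 14:D/Y; 16:I/R; 17:T/Q.
p = 8/20 = 0.400000.
d = −ln(1 − 0.400000) = −ln(0.600000) = 0.5108.

0.5108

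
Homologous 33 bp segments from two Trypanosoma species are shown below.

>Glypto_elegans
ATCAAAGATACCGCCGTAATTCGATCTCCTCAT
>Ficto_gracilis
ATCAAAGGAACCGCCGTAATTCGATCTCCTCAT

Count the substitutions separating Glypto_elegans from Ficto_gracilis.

Mismatches occur at site 8 (A→G), site 9 (T→A).
That gives 2 mismatches out of 33 aligned sites, so the Hamming distance is 2.

2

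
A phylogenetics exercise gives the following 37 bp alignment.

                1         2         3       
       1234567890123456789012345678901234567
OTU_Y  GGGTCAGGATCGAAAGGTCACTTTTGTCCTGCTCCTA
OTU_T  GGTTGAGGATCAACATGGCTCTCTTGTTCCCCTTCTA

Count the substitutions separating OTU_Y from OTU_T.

Differing sites — 3:G/T; 5:C/G; 12:G/A; 14:A/C; 16:G/T; 18:T/G; 20:A/T; 23:T/C; 28:C/T; 30:T/C; 31:G/C; 34:C/T.
That gives 12 mismatches out of 37 aligned sites, so the Hamming distance is 12.

12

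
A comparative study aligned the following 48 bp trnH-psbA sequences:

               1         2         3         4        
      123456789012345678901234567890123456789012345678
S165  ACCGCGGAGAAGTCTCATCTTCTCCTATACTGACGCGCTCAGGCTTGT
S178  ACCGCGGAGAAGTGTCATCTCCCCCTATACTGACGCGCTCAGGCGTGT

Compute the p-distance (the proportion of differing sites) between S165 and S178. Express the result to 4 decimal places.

Mismatches occur at site 14 (C↔G), site 21 (T↔C), site 23 (T↔C), site 45 (T↔G).
There are 4 differences over 48 sites, so p = 4/48 = 0.0833.

0.0833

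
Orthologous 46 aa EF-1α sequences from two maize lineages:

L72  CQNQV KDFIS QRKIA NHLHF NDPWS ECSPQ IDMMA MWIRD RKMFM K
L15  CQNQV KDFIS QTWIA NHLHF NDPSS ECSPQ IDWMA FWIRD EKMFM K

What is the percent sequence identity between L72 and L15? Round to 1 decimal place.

87.0%

The sequences differ at positions 12 (R/T), 13 (K/W), 24 (W/S), 33 (M/W), 36 (M/F), 41 (R/E).
40 of the 46 sites match, so the percent identity is 40/46 × 100 = 87.0%.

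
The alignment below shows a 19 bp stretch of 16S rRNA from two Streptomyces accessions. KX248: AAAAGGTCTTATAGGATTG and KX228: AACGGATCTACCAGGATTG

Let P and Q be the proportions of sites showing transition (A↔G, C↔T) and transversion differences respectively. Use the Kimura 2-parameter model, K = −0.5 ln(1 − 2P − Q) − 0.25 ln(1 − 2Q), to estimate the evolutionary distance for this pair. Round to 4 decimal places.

0.4158

Mismatches occur at site 3 (A→C, transversion), site 4 (A→G, transition), site 6 (G→A, transition), site 10 (T→A, transversion), site 11 (A→C, transversion), site 12 (T→C, transition).
Of the 6 differences, 3 transitions and 3 transversions over 19 sites: P = 3/19 = 0.157895, Q = 3/19 = 0.157895.
d = −0.5·ln(0.526315) − 0.25·ln(0.684210) = −0.5·(-0.641855) − 0.25·(-0.379490) = 0.4158.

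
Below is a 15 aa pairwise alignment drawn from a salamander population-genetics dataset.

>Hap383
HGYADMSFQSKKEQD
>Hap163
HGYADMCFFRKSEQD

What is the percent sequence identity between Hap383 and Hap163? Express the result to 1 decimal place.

73.3%

Mismatches occur at site 7 (S↔C), site 9 (Q↔F), site 10 (S↔R), site 12 (K↔S).
11 of the 15 sites match, so the percent identity is 11/15 × 100 = 73.3%.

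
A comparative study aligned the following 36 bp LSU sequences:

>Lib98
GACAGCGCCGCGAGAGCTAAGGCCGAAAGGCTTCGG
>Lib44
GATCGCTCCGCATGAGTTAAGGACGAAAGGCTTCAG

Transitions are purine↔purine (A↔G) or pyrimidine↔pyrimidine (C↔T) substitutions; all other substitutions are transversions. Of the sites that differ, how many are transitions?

The sequences differ at positions 3 (C/T, transition), 4 (A/C, transversion), 7 (G/T, transversion), 12 (G/A, transition), 13 (A/T, transversion), 17 (C/T, transition), 23 (C/A, transversion), 35 (G/A, transition).
Of the 8 differences, 4 transitions and 4 transversions, so the answer is 4.

4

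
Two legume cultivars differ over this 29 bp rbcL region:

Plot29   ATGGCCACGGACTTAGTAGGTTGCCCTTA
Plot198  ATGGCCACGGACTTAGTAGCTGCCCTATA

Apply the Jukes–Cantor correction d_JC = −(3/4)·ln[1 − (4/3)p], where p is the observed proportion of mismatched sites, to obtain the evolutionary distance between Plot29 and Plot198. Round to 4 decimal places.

0.1959

Mismatches occur at site 20 (G↔C), site 22 (T↔G), site 23 (G↔C), site 26 (C↔T), site 27 (T↔A).
p = 5/29 = 0.172414.
d = −0.75 · ln(1 − (4/3)·0.172414) = −0.75 · ln(0.770115) = −0.75 · (-0.261215) = 0.1959.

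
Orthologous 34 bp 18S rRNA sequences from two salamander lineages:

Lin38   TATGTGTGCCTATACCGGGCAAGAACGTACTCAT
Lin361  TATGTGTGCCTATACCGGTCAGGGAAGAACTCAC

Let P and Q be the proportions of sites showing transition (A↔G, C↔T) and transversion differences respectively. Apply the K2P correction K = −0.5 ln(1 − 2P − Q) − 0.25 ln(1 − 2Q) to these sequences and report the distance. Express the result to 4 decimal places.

Differing sites — 19:G/T (Tv); 22:A/G (Ti); 24:A/G (Ti); 26:C/A (Tv); 28:T/A (Tv); 34:T/C (Ti).
Of the 6 differences, 3 transitions and 3 transversions over 34 sites: P = 3/34 = 0.088235, Q = 3/34 = 0.088235.
d = −0.5·ln(0.735295) − 0.25·ln(0.823530) = −0.5·(-0.307483) − 0.25·(-0.194155) = 0.2023.

0.2023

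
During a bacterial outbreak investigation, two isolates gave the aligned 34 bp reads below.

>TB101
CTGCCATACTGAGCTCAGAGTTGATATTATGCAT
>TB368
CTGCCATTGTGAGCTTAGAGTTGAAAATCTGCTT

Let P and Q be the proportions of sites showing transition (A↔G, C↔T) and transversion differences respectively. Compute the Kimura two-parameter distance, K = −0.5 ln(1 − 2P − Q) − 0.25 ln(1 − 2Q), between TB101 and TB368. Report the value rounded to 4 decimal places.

Differing sites — 8:A/T (Tv); 9:C/G (Tv); 16:C/T (Ti); 25:T/A (Tv); 27:T/A (Tv); 29:A/C (Tv); 33:A/T (Tv).
Of the 7 differences, 1 transition and 6 transversions over 34 sites: P = 1/34 = 0.029412, Q = 6/34 = 0.176471.
d = −0.5·ln(0.764705) − 0.25·ln(0.647058) = −0.5·(-0.268265) − 0.25·(-0.435319) = 0.2430.

0.2430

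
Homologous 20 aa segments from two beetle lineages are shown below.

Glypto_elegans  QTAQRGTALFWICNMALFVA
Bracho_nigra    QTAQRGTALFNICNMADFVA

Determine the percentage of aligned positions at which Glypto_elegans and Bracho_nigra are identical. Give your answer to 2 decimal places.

90.00%

The sequences differ at positions 11 (W/N), 17 (L/D).
18 of the 20 sites match, so the percent identity is 18/20 × 100 = 90.00%.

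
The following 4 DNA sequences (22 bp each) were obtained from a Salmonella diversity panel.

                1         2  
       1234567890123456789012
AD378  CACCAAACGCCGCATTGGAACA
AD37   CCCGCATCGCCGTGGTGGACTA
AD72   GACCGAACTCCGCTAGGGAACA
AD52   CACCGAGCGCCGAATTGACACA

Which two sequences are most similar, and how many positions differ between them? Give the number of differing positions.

Pairwise Hamming distances:
  AD378 vs AD37: 9
  AD378 vs AD72: 6
  AD378 vs AD52: 5
  AD37 vs AD72: 12
  AD37 vs AD52: 11
  AD72 vs AD52: 9
The smallest is 5, between AD378 and AD52.

5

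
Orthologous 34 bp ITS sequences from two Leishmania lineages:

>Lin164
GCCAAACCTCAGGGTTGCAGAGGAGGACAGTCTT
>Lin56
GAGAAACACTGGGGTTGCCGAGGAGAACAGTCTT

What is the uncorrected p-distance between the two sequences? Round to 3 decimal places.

0.235

Differing sites — 2:C/A; 3:C/G; 8:C/A; 9:T/C; 10:C/T; 11:A/G; 19:A/C; 26:G/A.
There are 8 differences over 34 sites, so p = 8/34 = 0.235.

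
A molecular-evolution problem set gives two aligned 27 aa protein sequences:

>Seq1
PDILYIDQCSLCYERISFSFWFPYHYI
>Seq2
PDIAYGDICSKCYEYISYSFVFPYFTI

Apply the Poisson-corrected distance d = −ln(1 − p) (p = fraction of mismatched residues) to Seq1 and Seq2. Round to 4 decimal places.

Differing sites — 4:L/A; 6:I/G; 8:Q/I; 11:L/K; 15:R/Y; 18:F/Y; 21:W/V; 25:H/F; 26:Y/T.
p = 9/27 = 0.333333.
d = −ln(1 − 0.333333) = −ln(0.666667) = 0.4055.

0.4055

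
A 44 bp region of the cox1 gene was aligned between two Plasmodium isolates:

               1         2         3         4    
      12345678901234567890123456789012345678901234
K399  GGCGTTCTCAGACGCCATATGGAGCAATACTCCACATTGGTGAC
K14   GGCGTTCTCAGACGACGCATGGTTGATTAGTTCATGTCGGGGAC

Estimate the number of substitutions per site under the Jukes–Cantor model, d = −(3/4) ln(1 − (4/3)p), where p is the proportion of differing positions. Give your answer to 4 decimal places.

The sequences differ at positions 15 (C/A), 17 (A/G), 18 (T/C), 23 (A/T), 24 (G/T), 25 (C/G), 27 (A/T), 30 (C/G), 32 (C/T), 35 (C/T), 36 (A/G), 38 (T/C), 41 (T/G).
p = 13/44 = 0.295455.
d = −0.75 · ln(1 − (4/3)·0.295455) = −0.75 · ln(0.606060) = −0.75 · (-0.500776) = 0.3756.

0.3756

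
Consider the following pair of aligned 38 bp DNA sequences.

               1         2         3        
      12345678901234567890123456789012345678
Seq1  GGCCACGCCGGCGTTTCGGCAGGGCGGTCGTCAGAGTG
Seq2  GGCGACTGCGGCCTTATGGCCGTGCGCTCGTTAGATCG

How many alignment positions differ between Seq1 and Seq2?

The sequences differ at positions 4 (C/G), 7 (G/T), 8 (C/G), 13 (G/C), 16 (T/A), 17 (C/T), 21 (A/C), 23 (G/T), 27 (G/C), 32 (C/T), 36 (G/T), 37 (T/C).
That gives 12 mismatches out of 38 aligned sites, so the Hamming distance is 12.

12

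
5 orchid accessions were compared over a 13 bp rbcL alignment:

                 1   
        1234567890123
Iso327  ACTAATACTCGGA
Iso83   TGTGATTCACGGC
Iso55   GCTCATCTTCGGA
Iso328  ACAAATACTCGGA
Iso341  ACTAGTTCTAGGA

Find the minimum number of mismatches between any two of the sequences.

1

Pairwise Hamming distances:
  Iso327 vs Iso83: 6
  Iso327 vs Iso55: 4
  Iso327 vs Iso328: 1
  Iso327 vs Iso341: 3
  Iso83 vs Iso55: 7
  Iso83 vs Iso328: 7
  Iso83 vs Iso341: 7
  Iso55 vs Iso328: 5
  Iso55 vs Iso341: 6
  Iso328 vs Iso341: 4
The smallest is 1, between Iso327 and Iso328.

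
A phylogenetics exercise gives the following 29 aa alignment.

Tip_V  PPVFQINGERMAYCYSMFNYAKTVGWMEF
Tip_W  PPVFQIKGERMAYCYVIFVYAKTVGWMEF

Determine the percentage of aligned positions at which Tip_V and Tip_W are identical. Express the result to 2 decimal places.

The sequences differ at positions 7 (N/K), 16 (S/V), 17 (M/I), 19 (N/V).
25 of the 29 sites match, so the percent identity is 25/29 × 100 = 86.21%.

86.21%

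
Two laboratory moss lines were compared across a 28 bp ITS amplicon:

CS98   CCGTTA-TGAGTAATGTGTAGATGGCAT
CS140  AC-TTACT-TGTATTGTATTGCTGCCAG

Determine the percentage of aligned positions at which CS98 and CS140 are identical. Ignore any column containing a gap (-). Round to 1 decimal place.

68.0%

Excluding the 3 gap columns leaves 25 comparable sites.
Mismatches occur at site 1 (C↔A), site 10 (A↔T), site 14 (A↔T), site 18 (G↔A), site 20 (A↔T), site 22 (A↔C), site 25 (G↔C), site 28 (T↔G).
17 of the 25 comparable sites match, so the percent identity is 17/25 × 100 = 68.0%.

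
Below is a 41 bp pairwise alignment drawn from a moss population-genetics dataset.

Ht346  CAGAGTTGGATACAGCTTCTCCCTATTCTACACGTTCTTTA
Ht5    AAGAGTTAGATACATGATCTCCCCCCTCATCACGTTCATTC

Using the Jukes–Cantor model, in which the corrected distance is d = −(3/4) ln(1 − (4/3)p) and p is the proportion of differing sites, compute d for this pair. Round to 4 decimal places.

Differing sites — 1:C/A; 8:G/A; 15:G/T; 16:C/G; 17:T/A; 24:T/C; 25:A/C; 26:T/C; 29:T/A; 30:A/T; 38:T/A; 41:A/C.
p = 12/41 = 0.292683.
d = −0.75 · ln(1 − (4/3)·0.292683) = −0.75 · ln(0.609756) = −0.75 · (-0.494696) = 0.3710.

0.3710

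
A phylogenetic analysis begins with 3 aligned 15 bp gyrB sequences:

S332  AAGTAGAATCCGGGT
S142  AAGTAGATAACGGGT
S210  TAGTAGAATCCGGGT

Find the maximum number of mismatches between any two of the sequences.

Pairwise Hamming distances:
  S332 vs S142: 3
  S332 vs S210: 1
  S142 vs S210: 4
The largest is 4, between S142 and S210.

4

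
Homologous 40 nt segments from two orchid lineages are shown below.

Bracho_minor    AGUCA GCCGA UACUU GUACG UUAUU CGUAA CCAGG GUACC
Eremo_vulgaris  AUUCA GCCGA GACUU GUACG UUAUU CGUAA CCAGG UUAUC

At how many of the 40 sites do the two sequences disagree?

The sequences differ at positions 2 (G/U), 11 (U/G), 36 (G/U), 39 (C/U).
That gives 4 mismatches out of 40 aligned sites, so the Hamming distance is 4.

4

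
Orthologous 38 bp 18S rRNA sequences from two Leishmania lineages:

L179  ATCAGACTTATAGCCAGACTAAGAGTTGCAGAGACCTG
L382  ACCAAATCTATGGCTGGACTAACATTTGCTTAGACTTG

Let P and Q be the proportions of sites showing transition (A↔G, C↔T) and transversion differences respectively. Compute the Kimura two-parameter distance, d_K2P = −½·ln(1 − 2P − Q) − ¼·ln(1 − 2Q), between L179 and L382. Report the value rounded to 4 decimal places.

The sequences differ at positions 2 (T/C, transition), 5 (G/A, transition), 7 (C/T, transition), 8 (T/C, transition), 12 (A/G, transition), 15 (C/T, transition), 16 (A/G, transition), 23 (G/C, transversion), 25 (G/T, transversion), 30 (A/T, transversion), 31 (G/T, transversion), 36 (C/T, transition).
Of the 12 differences, 8 transitions and 4 transversions over 38 sites: P = 8/38 = 0.210526, Q = 4/38 = 0.105263.
d = −0.5·ln(0.473685) − 0.25·ln(0.789474) = −0.5·(-0.747213) − 0.25·(-0.236388) = 0.4327.

0.4327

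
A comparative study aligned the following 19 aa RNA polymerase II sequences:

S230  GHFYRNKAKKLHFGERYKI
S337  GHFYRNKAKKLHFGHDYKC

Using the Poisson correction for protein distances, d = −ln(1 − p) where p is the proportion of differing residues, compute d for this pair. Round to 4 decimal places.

0.1719

The sequences differ at positions 15 (E/H), 16 (R/D), 19 (I/C).
p = 3/19 = 0.157895.
d = −ln(1 − 0.157895) = −ln(0.842105) = 0.1719.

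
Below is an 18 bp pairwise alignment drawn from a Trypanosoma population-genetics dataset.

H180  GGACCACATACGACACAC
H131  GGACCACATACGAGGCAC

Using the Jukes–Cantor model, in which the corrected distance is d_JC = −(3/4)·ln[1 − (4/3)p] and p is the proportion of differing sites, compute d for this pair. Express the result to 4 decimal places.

0.1203

Differing sites — 14:C/G; 15:A/G.
p = 2/18 = 0.111111.
d = −0.75 · ln(1 − (4/3)·0.111111) = −0.75 · ln(0.851852) = −0.75 · (-0.160342) = 0.1203.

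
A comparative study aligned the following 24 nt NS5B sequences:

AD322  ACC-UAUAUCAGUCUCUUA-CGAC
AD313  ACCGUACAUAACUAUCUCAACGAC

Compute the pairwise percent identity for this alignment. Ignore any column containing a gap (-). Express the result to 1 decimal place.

Excluding the 2 gap columns leaves 22 comparable sites.
Mismatches occur at site 7 (U↔C), site 10 (C↔A), site 12 (G↔C), site 14 (C↔A), site 18 (U↔C).
17 of the 22 comparable sites match, so the percent identity is 17/22 × 100 = 77.3%.

77.3%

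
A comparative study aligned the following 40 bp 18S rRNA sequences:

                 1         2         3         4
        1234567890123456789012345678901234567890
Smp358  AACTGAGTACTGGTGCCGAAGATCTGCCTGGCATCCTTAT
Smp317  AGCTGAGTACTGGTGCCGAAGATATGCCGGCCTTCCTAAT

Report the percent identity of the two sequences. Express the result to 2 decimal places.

85.00%

Mismatches occur at site 2 (A→G), site 24 (C→A), site 29 (T→G), site 31 (G→C), site 33 (A→T), site 38 (T→A).
34 of the 40 sites match, so the percent identity is 34/40 × 100 = 85.00%.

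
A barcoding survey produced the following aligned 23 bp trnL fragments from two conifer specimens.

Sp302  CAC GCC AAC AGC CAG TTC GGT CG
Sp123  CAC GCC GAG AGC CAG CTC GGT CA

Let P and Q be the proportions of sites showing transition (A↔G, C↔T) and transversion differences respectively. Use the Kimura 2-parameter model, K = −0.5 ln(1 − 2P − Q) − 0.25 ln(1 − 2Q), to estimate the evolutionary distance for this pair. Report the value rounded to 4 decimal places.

Mismatches occur at site 7 (A→G, transition), site 9 (C→G, transversion), site 16 (T→C, transition), site 23 (G→A, transition).
Of the 4 differences, 3 transitions and 1 transversion over 23 sites: P = 3/23 = 0.130435, Q = 1/23 = 0.043478.
d = −0.5·ln(0.695652) − 0.25·ln(0.913044) = −0.5·(-0.362906) − 0.25·(-0.090971) = 0.2042.

0.2042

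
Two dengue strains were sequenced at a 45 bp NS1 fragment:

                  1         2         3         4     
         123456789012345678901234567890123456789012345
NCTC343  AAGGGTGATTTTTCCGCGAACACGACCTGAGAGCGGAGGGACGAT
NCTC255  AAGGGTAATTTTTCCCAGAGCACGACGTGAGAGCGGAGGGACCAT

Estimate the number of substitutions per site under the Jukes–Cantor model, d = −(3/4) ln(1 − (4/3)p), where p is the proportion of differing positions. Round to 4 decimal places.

The sequences differ at positions 7 (G/A), 16 (G/C), 17 (C/A), 20 (A/G), 27 (C/G), 43 (G/C).
p = 6/45 = 0.133333.
d = −0.75 · ln(1 − (4/3)·0.133333) = −0.75 · ln(0.822223) = −0.75 · (-0.195744) = 0.1468.

0.1468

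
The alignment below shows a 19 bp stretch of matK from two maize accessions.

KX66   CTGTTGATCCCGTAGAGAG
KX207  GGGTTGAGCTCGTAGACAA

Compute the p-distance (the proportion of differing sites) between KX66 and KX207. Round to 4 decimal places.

0.3158

Differing sites — 1:C/G; 2:T/G; 8:T/G; 10:C/T; 17:G/C; 19:G/A.
There are 6 differences over 19 sites, so p = 6/19 = 0.3158.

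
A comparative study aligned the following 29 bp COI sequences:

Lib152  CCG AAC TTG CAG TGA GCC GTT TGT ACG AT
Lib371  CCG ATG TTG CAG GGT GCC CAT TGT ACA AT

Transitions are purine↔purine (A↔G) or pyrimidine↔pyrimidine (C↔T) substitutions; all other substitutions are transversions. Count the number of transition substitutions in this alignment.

The sequences differ at positions 5 (A/T, transversion), 6 (C/G, transversion), 13 (T/G, transversion), 15 (A/T, transversion), 19 (G/C, transversion), 20 (T/A, transversion), 27 (G/A, transition).
Of the 7 differences, 1 transition and 6 transversions, so the answer is 1.

1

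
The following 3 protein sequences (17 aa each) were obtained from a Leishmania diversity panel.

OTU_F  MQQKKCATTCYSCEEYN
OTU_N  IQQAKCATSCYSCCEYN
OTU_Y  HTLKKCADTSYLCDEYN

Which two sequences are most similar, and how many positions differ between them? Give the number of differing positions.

4

Pairwise Hamming distances:
  OTU_F vs OTU_N: 4
  OTU_F vs OTU_Y: 7
  OTU_N vs OTU_Y: 9
The smallest is 4, between OTU_F and OTU_N.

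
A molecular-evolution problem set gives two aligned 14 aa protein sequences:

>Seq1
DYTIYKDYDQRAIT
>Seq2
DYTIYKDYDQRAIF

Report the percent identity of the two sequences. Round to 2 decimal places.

The sequences differ at position 14 (T/F).
13 of the 14 sites match, so the percent identity is 13/14 × 100 = 92.86%.

92.86%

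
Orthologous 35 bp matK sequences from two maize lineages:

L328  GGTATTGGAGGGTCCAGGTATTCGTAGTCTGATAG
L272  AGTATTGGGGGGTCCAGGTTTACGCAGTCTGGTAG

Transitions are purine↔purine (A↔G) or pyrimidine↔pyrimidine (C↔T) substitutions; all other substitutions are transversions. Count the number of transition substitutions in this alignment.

4

Differing sites — 1:G/A (Ti); 9:A/G (Ti); 20:A/T (Tv); 22:T/A (Tv); 25:T/C (Ti); 32:A/G (Ti).
Of the 6 differences, 4 transitions and 2 transversions, so the answer is 4.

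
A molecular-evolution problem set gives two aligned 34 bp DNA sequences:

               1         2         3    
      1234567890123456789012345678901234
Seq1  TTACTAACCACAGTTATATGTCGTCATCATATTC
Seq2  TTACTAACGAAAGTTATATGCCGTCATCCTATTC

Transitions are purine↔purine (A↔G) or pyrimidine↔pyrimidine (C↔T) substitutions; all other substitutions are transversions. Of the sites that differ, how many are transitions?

The sequences differ at positions 9 (C/G, transversion), 11 (C/A, transversion), 21 (T/C, transition), 29 (A/C, transversion).
Of the 4 differences, 1 transition and 3 transversions, so the answer is 1.

1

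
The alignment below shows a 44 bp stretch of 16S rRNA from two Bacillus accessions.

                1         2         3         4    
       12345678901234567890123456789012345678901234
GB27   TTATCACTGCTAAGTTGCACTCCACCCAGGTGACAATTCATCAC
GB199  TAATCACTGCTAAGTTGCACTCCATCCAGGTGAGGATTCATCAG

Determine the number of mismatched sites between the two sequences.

5

Mismatches occur at site 2 (T/A), site 25 (C/T), site 34 (C/G), site 35 (A/G), site 44 (C/G).
That gives 5 mismatches out of 44 aligned sites, so the Hamming distance is 5.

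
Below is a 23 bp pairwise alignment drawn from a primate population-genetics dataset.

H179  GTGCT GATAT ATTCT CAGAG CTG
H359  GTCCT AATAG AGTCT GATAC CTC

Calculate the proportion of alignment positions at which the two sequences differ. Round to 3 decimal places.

0.348

The sequences differ at positions 3 (G/C), 6 (G/A), 10 (T/G), 12 (T/G), 16 (C/G), 18 (G/T), 20 (G/C), 23 (G/C).
There are 8 differences over 23 sites, so p = 8/23 = 0.348.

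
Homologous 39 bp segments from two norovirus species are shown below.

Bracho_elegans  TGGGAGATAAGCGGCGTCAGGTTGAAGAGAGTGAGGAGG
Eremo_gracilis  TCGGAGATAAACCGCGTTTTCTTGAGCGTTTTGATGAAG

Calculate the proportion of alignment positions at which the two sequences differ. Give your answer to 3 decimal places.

0.385

Mismatches occur at site 2 (G→C), site 11 (G→A), site 13 (G→C), site 18 (C→T), site 19 (A→T), site 20 (G→T), site 21 (G→C), site 26 (A→G), site 27 (G→C), site 28 (A→G), site 29 (G→T), site 30 (A→T), site 31 (G→T), site 35 (G→T), site 38 (G→A).
There are 15 differences over 39 sites, so p = 15/39 = 0.385.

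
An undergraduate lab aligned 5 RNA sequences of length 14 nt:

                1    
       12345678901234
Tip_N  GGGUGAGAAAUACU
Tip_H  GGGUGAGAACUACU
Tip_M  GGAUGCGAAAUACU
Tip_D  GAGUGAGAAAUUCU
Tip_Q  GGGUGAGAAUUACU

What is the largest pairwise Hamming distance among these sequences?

4

Pairwise Hamming distances:
  Tip_N vs Tip_H: 1
  Tip_N vs Tip_M: 2
  Tip_N vs Tip_D: 2
  Tip_N vs Tip_Q: 1
  Tip_H vs Tip_M: 3
  Tip_H vs Tip_D: 3
  Tip_H vs Tip_Q: 1
  Tip_M vs Tip_D: 4
  Tip_M vs Tip_Q: 3
  Tip_D vs Tip_Q: 3
The largest is 4, between Tip_M and Tip_D.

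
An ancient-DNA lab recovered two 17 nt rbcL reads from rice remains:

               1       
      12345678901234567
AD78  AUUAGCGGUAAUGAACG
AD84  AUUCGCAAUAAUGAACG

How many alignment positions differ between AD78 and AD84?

3

Differing sites — 4:A/C; 7:G/A; 8:G/A.
That gives 3 mismatches out of 17 aligned sites, so the Hamming distance is 3.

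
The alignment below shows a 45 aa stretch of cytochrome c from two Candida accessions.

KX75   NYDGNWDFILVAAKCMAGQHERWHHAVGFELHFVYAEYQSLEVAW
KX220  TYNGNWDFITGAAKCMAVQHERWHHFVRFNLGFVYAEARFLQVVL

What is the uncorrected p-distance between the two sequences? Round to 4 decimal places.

Differing sites — 1:N/T; 3:D/N; 10:L/T; 11:V/G; 18:G/V; 26:A/F; 28:G/R; 30:E/N; 32:H/G; 38:Y/A; 39:Q/R; 40:S/F; 42:E/Q; 44:A/V; 45:W/L.
There are 15 differences over 45 sites, so p = 15/45 = 0.3333.

0.3333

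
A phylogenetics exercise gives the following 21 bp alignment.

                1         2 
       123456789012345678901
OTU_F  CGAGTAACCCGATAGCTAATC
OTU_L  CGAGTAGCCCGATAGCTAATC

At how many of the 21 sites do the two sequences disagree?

1

Differing sites — 7:A/G.
That gives 1 mismatch out of 21 aligned sites, so the Hamming distance is 1.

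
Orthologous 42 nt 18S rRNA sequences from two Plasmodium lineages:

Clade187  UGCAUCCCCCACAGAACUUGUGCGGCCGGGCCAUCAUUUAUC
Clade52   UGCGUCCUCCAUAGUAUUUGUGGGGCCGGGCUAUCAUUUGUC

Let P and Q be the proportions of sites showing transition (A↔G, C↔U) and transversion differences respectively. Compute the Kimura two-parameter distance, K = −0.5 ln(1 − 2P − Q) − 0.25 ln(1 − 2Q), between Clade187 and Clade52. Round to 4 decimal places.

Differing sites — 4:A/G (Ti); 8:C/U (Ti); 12:C/U (Ti); 15:A/U (Tv); 17:C/U (Ti); 23:C/G (Tv); 32:C/U (Ti); 40:A/G (Ti).
Of the 8 differences, 6 transitions and 2 transversions over 42 sites: P = 6/42 = 0.142857, Q = 2/42 = 0.047619.
d = −0.5·ln(0.666667) − 0.25·ln(0.904762) = −0.5·(-0.405465) − 0.25·(-0.100083) = 0.2278.

0.2278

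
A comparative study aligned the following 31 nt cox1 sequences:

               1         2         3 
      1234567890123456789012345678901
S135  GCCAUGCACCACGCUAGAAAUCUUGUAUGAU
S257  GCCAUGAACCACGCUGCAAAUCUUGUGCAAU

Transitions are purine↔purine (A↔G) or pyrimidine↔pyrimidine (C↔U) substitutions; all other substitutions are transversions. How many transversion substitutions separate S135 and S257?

2

The sequences differ at positions 7 (C/A, transversion), 16 (A/G, transition), 17 (G/C, transversion), 27 (A/G, transition), 28 (U/C, transition), 29 (G/A, transition).
Of the 6 differences, 4 transitions and 2 transversions, so the answer is 2.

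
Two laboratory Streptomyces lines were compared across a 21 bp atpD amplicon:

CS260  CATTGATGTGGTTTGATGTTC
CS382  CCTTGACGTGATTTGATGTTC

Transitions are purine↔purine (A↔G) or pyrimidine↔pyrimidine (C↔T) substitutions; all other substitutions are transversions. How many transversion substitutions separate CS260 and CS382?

Mismatches occur at site 2 (A/C, transversion), site 7 (T/C, transition), site 11 (G/A, transition).
Of the 3 differences, 2 transitions and 1 transversion, so the answer is 1.

1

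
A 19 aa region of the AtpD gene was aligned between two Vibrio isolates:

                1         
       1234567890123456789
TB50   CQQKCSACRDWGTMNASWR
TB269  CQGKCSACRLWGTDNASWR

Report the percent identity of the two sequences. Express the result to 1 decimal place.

84.2%

The sequences differ at positions 3 (Q/G), 10 (D/L), 14 (M/D).
16 of the 19 sites match, so the percent identity is 16/19 × 100 = 84.2%.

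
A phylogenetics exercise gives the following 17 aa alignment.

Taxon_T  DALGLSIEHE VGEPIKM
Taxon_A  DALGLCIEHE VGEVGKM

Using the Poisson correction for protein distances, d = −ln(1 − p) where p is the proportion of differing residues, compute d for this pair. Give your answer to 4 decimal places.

0.1942

The sequences differ at positions 6 (S/C), 14 (P/V), 15 (I/G).
p = 3/17 = 0.176471.
d = −ln(1 − 0.176471) = −ln(0.823529) = 0.1942.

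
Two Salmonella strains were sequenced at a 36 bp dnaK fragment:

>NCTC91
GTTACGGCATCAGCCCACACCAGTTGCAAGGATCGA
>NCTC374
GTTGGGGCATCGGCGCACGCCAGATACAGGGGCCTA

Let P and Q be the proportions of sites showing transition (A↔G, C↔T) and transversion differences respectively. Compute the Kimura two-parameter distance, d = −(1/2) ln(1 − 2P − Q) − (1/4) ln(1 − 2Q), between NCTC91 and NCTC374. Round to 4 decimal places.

Differing sites — 4:A/G (Ti); 5:C/G (Tv); 12:A/G (Ti); 15:C/G (Tv); 19:A/G (Ti); 24:T/A (Tv); 26:G/A (Ti); 29:A/G (Ti); 32:A/G (Ti); 33:T/C (Ti); 35:G/T (Tv).
Of the 11 differences, 7 transitions and 4 transversions over 36 sites: P = 7/36 = 0.194444, Q = 4/36 = 0.111111.
d = −0.5·ln(0.500001) − 0.25·ln(0.777778) = −0.5·(-0.693145) − 0.25·(-0.251314) = 0.4094.

0.4094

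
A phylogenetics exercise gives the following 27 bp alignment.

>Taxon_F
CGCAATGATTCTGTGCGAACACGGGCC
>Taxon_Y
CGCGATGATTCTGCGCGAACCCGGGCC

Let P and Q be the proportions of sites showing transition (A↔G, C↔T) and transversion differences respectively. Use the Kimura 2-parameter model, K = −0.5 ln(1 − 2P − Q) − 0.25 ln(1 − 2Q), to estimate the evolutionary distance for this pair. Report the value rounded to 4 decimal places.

Mismatches occur at site 4 (A↔G, transition), site 14 (T↔C, transition), site 21 (A↔C, transversion).
Of the 3 differences, 2 transitions and 1 transversion over 27 sites: P = 2/27 = 0.074074, Q = 1/27 = 0.037037.
d = −0.5·ln(0.814815) − 0.25·ln(0.925926) = −0.5·(-0.204794) − 0.25·(-0.076961) = 0.1216.

0.1216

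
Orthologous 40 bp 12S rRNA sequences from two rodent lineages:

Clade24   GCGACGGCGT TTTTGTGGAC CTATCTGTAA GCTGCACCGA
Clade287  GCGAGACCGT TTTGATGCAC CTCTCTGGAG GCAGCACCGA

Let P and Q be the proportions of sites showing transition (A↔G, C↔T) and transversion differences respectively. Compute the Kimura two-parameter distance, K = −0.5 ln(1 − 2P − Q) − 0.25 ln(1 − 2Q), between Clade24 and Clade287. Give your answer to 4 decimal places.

0.3042

Mismatches occur at site 5 (C/G, transversion), site 6 (G/A, transition), site 7 (G/C, transversion), site 14 (T/G, transversion), site 15 (G/A, transition), site 18 (G/C, transversion), site 23 (A/C, transversion), site 28 (T/G, transversion), site 30 (A/G, transition), site 33 (T/A, transversion).
Of the 10 differences, 3 transitions and 7 transversions over 40 sites: P = 3/40 = 0.075000, Q = 7/40 = 0.175000.
d = −0.5·ln(0.675000) − 0.25·ln(0.650000) = −0.5·(-0.393043) − 0.25·(-0.430783) = 0.3042.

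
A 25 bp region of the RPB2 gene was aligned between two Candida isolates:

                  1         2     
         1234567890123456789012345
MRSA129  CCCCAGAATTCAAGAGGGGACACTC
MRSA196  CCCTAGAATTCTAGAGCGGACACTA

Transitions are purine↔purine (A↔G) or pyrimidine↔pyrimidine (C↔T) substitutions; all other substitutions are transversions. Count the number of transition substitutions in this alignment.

1

Mismatches occur at site 4 (C↔T, transition), site 12 (A↔T, transversion), site 17 (G↔C, transversion), site 25 (C↔A, transversion).
Of the 4 differences, 1 transition and 3 transversions, so the answer is 1.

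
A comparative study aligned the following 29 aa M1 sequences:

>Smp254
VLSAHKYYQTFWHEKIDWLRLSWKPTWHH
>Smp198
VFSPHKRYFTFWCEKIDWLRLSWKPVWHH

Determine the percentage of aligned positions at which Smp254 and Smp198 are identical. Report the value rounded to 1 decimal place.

79.3%

Mismatches occur at site 2 (L→F), site 4 (A→P), site 7 (Y→R), site 9 (Q→F), site 13 (H→C), site 26 (T→V).
23 of the 29 sites match, so the percent identity is 23/29 × 100 = 79.3%.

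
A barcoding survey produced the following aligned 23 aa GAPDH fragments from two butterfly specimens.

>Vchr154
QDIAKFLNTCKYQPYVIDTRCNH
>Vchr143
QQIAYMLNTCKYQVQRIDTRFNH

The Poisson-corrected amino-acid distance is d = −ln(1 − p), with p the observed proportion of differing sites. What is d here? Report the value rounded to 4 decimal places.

Differing sites — 2:D/Q; 5:K/Y; 6:F/M; 14:P/V; 15:Y/Q; 16:V/R; 21:C/F.
p = 7/23 = 0.304348.
d = −ln(1 − 0.304348) = −ln(0.695652) = 0.3629.

0.3629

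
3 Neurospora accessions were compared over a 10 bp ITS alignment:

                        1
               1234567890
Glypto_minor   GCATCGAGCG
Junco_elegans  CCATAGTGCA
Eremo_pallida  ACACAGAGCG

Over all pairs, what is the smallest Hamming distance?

3

Pairwise Hamming distances:
  Glypto_minor vs Junco_elegans: 4
  Glypto_minor vs Eremo_pallida: 3
  Junco_elegans vs Eremo_pallida: 4
The smallest is 3, between Glypto_minor and Eremo_pallida.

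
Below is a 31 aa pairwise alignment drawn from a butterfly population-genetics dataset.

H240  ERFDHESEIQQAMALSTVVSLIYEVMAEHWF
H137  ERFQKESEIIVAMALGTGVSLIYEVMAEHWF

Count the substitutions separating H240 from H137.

6

The sequences differ at positions 4 (D/Q), 5 (H/K), 10 (Q/I), 11 (Q/V), 16 (S/G), 18 (V/G).
That gives 6 mismatches out of 31 aligned sites, so the Hamming distance is 6.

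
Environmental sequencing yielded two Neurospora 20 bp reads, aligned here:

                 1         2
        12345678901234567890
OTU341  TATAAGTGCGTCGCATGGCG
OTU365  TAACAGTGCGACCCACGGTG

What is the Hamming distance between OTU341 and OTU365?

6

The sequences differ at positions 3 (T/A), 4 (A/C), 11 (T/A), 13 (G/C), 16 (T/C), 19 (C/T).
That gives 6 mismatches out of 20 aligned sites, so the Hamming distance is 6.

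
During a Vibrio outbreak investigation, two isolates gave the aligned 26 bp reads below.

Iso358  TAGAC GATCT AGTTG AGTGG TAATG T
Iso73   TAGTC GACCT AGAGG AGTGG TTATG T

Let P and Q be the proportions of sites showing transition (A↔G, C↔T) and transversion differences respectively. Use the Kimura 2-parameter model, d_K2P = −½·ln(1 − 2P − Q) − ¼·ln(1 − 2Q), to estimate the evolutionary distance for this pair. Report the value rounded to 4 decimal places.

Mismatches occur at site 4 (A/T, transversion), site 8 (T/C, transition), site 13 (T/A, transversion), site 14 (T/G, transversion), site 22 (A/T, transversion).
Of the 5 differences, 1 transition and 4 transversions over 26 sites: P = 1/26 = 0.038462, Q = 4/26 = 0.153846.
d = −0.5·ln(0.769230) − 0.25·ln(0.692308) = −0.5·(-0.262365) − 0.25·(-0.367724) = 0.2231.

0.2231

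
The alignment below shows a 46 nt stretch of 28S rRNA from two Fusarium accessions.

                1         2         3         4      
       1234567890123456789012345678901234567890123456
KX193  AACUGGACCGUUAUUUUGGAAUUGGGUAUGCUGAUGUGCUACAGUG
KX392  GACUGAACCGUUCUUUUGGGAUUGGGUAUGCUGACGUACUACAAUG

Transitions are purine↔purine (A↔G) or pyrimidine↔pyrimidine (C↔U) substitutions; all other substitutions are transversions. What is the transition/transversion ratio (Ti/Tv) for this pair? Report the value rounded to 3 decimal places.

Differing sites — 1:A/G (Ti); 6:G/A (Ti); 13:A/C (Tv); 20:A/G (Ti); 35:U/C (Ti); 38:G/A (Ti); 44:G/A (Ti).
Of the 7 differences, 6 transitions and 1 transversion, so Ti/Tv = 6/1 = 6.000.

6.000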